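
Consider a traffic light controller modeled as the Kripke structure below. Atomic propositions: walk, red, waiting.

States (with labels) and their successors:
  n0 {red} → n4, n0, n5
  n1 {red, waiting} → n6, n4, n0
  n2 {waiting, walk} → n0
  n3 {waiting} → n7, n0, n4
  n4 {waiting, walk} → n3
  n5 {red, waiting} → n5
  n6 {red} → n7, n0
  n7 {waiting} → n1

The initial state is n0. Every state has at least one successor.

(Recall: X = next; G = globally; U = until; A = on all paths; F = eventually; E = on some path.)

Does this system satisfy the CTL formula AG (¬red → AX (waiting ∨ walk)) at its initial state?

States satisfying ¬red → AX (waiting ∨ walk): {n0, n1, n4, n5, n6, n7}.
States satisfying AG (¬red → AX (waiting ∨ walk)): {n5}.
n3 is reachable from n0 and violates ¬red → AX (waiting ∨ walk), so AG fails at n0.
n0 ∉ Sat(AG (¬red → AX (waiting ∨ walk))).

Does not hold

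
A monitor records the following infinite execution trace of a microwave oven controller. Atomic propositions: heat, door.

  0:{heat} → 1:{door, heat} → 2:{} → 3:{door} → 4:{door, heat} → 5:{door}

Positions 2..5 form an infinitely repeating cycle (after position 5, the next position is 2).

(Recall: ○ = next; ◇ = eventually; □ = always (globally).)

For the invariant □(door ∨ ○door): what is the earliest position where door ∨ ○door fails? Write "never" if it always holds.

never

door ∨ ○door holds at every position 0..5, and those are all the positions the trace ever visits, so the invariant □(door ∨ ○door) is never violated.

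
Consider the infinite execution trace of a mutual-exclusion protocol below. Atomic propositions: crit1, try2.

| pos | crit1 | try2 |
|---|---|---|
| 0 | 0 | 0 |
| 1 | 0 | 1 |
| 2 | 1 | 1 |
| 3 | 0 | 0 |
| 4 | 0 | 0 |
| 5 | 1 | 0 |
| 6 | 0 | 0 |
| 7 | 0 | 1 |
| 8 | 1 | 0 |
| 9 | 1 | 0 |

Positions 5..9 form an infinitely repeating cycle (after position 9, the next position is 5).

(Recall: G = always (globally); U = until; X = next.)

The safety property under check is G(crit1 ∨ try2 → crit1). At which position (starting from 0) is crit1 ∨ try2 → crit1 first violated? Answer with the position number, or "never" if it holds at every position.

1

Check crit1 ∨ try2 → crit1 at each position in order: 0 ✓.
At position 1 the labels are {try2}, so crit1 ∨ try2 → crit1 is false there. This is the first violation.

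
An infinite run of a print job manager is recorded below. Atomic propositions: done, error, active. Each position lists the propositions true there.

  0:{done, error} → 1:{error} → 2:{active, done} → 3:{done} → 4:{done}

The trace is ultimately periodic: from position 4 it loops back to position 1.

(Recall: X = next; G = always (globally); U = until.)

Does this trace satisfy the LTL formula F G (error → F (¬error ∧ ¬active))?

G (error → F (¬error ∧ ¬active)) holds at position 0, which is reachable from 0, so F G (error → F (¬error ∧ ¬active)) holds.

Yes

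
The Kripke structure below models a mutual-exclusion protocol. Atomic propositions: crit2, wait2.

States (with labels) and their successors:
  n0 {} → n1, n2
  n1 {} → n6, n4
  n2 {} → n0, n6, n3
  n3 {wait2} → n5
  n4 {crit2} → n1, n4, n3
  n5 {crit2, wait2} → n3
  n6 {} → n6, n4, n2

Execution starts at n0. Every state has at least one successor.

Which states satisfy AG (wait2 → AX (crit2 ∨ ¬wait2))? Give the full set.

States satisfying wait2 → AX (crit2 ∨ ¬wait2): {n0, n1, n2, n3, n4, n6}.
States satisfying AG (wait2 → AX (crit2 ∨ ¬wait2)): ∅.

none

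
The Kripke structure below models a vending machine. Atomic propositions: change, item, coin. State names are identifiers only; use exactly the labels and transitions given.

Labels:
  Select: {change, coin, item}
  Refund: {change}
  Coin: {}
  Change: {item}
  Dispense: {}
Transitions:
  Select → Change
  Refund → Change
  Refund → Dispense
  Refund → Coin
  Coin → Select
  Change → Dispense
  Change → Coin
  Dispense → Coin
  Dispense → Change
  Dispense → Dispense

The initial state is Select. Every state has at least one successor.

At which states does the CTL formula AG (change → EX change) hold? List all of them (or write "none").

none

States satisfying change → EX change: {Coin, Change, Dispense}.
States satisfying AG (change → EX change): ∅.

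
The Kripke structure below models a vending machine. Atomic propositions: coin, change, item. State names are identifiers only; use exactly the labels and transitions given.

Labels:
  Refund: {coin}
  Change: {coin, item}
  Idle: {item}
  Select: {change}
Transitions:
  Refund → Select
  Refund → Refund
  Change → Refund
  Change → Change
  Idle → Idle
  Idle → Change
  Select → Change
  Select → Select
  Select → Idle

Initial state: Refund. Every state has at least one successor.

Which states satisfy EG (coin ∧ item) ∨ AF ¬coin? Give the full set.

States satisfying coin ∧ item: {Change}.
States satisfying EG (coin ∧ item): {Change}.
States satisfying ¬coin: {Idle, Select}.
States satisfying AF ¬coin: {Idle, Select}.
States satisfying EG (coin ∧ item) ∨ AF ¬coin: {Change, Idle, Select}.

{Change, Idle, Select}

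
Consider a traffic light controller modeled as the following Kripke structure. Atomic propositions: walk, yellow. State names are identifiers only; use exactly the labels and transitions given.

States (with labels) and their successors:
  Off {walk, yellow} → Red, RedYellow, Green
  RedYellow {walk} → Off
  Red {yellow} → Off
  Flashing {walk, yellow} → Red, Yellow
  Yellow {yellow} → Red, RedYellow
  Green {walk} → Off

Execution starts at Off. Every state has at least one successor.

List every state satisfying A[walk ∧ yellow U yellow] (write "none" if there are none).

States satisfying walk ∧ yellow: {Off, Flashing}.
States satisfying yellow: {Off, Red, Flashing, Yellow}.
States satisfying A[walk ∧ yellow U yellow]: {Off, Red, Flashing, Yellow}.

{Off, Red, Flashing, Yellow}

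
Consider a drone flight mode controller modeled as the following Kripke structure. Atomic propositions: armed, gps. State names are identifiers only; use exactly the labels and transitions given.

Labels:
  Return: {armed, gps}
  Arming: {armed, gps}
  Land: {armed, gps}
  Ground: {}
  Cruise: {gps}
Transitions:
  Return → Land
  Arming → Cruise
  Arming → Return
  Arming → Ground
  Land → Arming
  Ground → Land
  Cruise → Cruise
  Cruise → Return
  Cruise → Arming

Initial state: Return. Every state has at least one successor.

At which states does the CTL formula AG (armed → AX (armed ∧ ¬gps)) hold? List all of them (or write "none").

States satisfying armed → AX (armed ∧ ¬gps): {Ground, Cruise}.
States satisfying AG (armed → AX (armed ∧ ¬gps)): ∅.

none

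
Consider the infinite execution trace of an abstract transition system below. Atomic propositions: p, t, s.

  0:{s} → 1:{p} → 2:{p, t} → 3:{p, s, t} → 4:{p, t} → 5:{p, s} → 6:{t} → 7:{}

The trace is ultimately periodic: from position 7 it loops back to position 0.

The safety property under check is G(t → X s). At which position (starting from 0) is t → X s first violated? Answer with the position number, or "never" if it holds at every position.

Check t → X s at each position in order: 0 ✓, 1 ✓, 2 ✓.
At position 3 the labels are {p, s, t} and the next position 4 has {p, t}, so t → X s is false there. This is the first violation.

3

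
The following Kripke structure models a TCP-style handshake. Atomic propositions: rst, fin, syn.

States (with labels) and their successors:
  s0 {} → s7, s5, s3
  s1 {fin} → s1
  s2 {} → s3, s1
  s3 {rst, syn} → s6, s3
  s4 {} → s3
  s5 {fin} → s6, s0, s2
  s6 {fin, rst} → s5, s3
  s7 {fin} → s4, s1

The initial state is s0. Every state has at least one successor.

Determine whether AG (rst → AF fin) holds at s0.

States satisfying rst → AF fin: {s0, s1, s2, s4, s5, s6, s7}.
States satisfying AG (rst → AF fin): {s1}.
s3 is reachable from s0 and violates rst → AF fin, so AG fails at s0.
s0 ∉ Sat(AG (rst → AF fin)).

Does not hold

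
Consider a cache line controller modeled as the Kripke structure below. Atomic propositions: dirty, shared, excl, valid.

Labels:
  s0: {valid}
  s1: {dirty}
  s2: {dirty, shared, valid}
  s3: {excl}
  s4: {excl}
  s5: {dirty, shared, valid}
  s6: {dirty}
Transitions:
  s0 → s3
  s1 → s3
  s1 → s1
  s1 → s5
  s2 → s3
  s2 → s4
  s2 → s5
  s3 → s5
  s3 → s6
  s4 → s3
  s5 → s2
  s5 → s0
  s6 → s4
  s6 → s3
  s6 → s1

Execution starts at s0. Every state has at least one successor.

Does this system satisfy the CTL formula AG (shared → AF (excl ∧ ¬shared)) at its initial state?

States satisfying shared → AF (excl ∧ ¬shared): {s0, s1, s3, s4, s6}.
States satisfying AG (shared → AF (excl ∧ ¬shared)): ∅.
s2 is reachable from s0 and violates shared → AF (excl ∧ ¬shared), so AG fails at s0.
s0 ∉ Sat(AG (shared → AF (excl ∧ ¬shared))).

Violated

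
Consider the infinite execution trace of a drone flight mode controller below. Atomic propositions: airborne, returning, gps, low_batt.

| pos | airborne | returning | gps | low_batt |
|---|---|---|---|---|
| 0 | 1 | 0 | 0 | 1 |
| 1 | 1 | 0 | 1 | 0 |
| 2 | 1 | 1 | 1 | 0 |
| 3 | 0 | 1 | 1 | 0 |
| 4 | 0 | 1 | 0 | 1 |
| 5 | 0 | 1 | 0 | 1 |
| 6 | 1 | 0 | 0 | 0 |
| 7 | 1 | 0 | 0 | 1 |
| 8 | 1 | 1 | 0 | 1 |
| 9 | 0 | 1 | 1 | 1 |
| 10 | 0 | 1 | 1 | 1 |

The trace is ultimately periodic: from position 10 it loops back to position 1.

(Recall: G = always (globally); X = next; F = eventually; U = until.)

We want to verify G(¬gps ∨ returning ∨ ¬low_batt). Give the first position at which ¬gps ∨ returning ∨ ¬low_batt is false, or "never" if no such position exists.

¬gps ∨ returning ∨ ¬low_batt holds at every position 0..10, and those are all the positions the trace ever visits, so the invariant G(¬gps ∨ returning ∨ ¬low_batt) is never violated.

never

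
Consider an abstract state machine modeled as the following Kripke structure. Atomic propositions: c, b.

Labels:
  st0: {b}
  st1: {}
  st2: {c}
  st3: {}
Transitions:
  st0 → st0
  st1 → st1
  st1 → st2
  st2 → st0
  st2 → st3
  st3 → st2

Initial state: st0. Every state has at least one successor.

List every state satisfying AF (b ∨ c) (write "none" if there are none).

{st0, st2, st3}

States satisfying b ∨ c: {st0, st2}.
States satisfying AF (b ∨ c): {st0, st2, st3}.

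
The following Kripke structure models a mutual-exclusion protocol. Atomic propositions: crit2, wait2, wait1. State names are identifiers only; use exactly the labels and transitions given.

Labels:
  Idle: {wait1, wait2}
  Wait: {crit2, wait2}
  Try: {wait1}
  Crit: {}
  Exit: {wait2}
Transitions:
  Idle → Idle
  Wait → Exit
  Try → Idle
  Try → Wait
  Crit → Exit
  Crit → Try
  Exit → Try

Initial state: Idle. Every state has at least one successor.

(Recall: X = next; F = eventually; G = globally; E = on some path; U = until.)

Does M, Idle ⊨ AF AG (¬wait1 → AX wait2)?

Yes

States satisfying AG (¬wait1 → AX wait2): {Idle}.
States satisfying AF AG (¬wait1 → AX wait2): {Idle}.
Idle ∈ Sat(AF AG (¬wait1 → AX wait2)).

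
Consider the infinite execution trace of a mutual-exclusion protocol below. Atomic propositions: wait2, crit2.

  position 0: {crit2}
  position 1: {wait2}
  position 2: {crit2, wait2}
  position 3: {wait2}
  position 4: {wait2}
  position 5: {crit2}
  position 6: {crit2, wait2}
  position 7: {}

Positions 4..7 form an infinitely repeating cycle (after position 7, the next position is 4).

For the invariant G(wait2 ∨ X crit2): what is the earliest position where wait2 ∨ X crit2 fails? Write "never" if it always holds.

0

At position 0 the labels are {crit2} and the next position 1 has {wait2}, so wait2 ∨ X crit2 is false there. This is the first violation.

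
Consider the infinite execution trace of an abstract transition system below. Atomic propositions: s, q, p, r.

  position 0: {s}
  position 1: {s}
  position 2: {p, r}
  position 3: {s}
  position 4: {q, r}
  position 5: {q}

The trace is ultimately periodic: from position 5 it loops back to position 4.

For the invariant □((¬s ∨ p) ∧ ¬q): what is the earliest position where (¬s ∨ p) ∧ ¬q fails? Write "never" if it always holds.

At position 0 the labels are {s}, so (¬s ∨ p) ∧ ¬q is false there. This is the first violation.

0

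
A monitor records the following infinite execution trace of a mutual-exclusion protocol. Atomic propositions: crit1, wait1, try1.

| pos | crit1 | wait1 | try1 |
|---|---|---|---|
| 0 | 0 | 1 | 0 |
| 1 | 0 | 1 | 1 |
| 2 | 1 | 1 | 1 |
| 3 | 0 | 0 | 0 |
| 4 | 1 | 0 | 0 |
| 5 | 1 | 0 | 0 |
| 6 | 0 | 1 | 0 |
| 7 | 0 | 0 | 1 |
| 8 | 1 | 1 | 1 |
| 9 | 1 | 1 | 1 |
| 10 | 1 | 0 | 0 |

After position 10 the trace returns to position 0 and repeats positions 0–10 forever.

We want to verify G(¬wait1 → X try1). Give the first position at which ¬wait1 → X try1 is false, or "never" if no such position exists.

Check ¬wait1 → X try1 at each position in order: 0 ✓, 1 ✓, 2 ✓.
At position 3 the labels are {} and the next position 4 has {crit1}, so ¬wait1 → X try1 is false there. This is the first violation.

3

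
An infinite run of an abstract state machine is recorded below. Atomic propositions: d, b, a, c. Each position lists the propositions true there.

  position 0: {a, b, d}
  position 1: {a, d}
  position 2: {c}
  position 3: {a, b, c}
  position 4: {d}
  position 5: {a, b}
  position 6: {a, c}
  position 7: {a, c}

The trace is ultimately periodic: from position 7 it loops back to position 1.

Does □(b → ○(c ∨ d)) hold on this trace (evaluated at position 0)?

b → ○(c ∨ d) holds at every position 0..7, and those are all positions ever visited, so □(b → ○(c ∨ d)) holds.
Positions where b holds: 0, 3, 5.
Check ○(c ∨ d) at each: 0→ok, 3→ok, 5→ok.

Yes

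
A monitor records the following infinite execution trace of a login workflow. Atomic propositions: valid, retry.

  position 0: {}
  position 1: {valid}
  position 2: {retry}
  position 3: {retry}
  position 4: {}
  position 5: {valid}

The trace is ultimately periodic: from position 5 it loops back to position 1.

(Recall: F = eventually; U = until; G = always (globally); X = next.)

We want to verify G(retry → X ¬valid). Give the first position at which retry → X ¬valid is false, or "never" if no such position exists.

retry → X ¬valid holds at every position 0..5, and those are all the positions the trace ever visits, so the invariant G(retry → X ¬valid) is never violated.

never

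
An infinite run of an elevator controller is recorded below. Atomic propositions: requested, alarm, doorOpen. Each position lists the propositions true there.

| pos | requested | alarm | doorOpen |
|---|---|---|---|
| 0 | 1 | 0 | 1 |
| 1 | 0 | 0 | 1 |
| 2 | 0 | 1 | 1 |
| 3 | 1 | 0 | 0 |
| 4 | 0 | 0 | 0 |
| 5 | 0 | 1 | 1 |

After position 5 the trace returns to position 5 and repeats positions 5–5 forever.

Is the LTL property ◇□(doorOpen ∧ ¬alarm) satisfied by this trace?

Does not hold

□(doorOpen ∧ ¬alarm) is false at every position 0..5, so it never becomes true and ◇□(doorOpen ∧ ¬alarm) fails.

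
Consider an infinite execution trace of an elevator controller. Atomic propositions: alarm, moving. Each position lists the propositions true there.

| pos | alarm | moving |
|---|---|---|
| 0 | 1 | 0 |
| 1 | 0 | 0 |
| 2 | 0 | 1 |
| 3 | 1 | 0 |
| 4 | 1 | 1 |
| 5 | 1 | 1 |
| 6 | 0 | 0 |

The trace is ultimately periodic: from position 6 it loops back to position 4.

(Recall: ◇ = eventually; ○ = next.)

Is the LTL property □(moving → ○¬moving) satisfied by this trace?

Does not hold

moving → ○¬moving must hold at every position from 0 onward. It fails at position 4, so □(moving → ○¬moving) is false.
Positions where moving holds: 2, 4, 5.
Check ○¬moving at each: 2→ok, 4→fails, 5→ok.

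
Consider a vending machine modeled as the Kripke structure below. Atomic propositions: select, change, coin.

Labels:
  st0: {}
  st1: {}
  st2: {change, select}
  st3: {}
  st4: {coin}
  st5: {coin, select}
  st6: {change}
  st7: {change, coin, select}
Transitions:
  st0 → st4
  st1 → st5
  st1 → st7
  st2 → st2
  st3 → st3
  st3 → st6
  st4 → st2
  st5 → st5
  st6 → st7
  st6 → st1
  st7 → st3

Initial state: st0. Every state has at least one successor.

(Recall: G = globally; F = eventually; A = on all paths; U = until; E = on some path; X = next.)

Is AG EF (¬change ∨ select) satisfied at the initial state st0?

States satisfying EF (¬change ∨ select): {st0, st1, st2, st3, st4, st5, st6, st7}.
States satisfying AG EF (¬change ∨ select): {st0, st1, st2, st3, st4, st5, st6, st7}.
Every state reachable from st0 satisfies EF (¬change ∨ select).
st0 ∈ Sat(AG EF (¬change ∨ select)).

Holds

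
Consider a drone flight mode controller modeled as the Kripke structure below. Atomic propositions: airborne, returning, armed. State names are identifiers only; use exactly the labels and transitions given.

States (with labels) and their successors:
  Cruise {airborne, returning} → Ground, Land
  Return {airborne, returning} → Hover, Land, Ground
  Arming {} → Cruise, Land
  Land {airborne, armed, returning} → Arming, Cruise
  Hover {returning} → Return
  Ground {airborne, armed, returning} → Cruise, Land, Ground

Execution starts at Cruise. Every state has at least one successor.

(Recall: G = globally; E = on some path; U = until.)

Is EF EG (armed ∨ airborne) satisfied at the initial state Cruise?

States satisfying EG (armed ∨ airborne): {Cruise, Return, Land, Ground}.
States satisfying EF EG (armed ∨ airborne): {Cruise, Return, Arming, Land, Hover, Ground}.
Some path from Cruise reaches a state where EG (armed ∨ airborne) holds.
Cruise ∈ Sat(EF EG (armed ∨ airborne)).

Holds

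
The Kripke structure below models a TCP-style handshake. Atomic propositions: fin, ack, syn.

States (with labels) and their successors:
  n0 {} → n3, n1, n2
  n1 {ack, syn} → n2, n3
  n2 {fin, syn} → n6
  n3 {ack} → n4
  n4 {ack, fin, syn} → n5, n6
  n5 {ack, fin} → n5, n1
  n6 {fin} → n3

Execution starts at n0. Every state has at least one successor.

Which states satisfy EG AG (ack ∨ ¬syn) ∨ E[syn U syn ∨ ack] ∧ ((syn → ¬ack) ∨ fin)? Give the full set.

States satisfying AG (ack ∨ ¬syn): ∅.
States satisfying EG AG (ack ∨ ¬syn): ∅.
States satisfying syn: {n1, n2, n4}.
States satisfying syn ∨ ack: {n1, n2, n3, n4, n5}.
States satisfying E[syn U syn ∨ ack]: {n1, n2, n3, n4, n5}.
States satisfying ¬ack: {n0, n2, n6}.
States satisfying syn → ¬ack: {n0, n2, n3, n5, n6}.
States satisfying (syn → ¬ack) ∨ fin: {n0, n2, n3, n4, n5, n6}.
States satisfying E[syn U syn ∨ ack] ∧ ((syn → ¬ack) ∨ fin): {n2, n3, n4, n5}.
States satisfying EG AG (ack ∨ ¬syn) ∨ E[syn U syn ∨ ack] ∧ ((syn → ¬ack) ∨ fin): {n2, n3, n4, n5}.

{n2, n3, n4, n5}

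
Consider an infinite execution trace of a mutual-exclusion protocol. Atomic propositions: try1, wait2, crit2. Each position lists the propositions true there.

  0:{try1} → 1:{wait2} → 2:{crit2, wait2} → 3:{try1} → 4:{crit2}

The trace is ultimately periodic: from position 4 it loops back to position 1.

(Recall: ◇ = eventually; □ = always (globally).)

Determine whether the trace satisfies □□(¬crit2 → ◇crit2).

□(¬crit2 → ◇crit2) holds at every position 0..4, and those are all positions ever visited, so □□(¬crit2 → ◇crit2) holds.

Yes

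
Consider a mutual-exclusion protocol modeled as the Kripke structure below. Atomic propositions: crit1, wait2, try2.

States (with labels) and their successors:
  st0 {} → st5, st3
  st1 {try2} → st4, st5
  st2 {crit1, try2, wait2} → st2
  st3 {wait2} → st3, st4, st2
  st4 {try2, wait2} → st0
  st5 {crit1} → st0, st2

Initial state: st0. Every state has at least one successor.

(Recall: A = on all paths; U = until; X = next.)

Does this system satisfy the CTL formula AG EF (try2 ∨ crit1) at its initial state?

Yes

States satisfying EF (try2 ∨ crit1): {st0, st1, st2, st3, st4, st5}.
States satisfying AG EF (try2 ∨ crit1): {st0, st1, st2, st3, st4, st5}.
Every state reachable from st0 satisfies EF (try2 ∨ crit1).
st0 ∈ Sat(AG EF (try2 ∨ crit1)).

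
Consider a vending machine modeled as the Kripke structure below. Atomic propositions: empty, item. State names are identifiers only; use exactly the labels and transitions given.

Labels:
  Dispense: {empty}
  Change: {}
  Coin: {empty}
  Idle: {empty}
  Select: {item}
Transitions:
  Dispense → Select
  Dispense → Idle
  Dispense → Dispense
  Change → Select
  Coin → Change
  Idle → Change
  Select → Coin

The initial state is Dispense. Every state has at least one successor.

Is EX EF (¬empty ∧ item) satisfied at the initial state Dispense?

States satisfying EF (¬empty ∧ item): {Dispense, Change, Coin, Idle, Select}.
States satisfying EX EF (¬empty ∧ item): {Dispense, Change, Coin, Idle, Select}.
Dispense ∈ Sat(EX EF (¬empty ∧ item)).

Satisfied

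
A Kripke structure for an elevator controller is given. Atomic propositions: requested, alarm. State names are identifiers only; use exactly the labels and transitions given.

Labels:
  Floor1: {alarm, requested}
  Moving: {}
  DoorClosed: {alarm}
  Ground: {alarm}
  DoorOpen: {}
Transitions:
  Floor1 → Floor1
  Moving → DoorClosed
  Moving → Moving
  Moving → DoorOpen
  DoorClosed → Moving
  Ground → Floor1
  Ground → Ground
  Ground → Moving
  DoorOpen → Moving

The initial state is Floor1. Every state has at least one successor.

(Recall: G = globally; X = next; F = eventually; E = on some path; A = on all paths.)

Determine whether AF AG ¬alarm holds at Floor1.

States satisfying AG ¬alarm: ∅.
States satisfying AF AG ¬alarm: ∅.
There is a path from Floor1 along which AG ¬alarm never holds.
Floor1 ∉ Sat(AF AG ¬alarm).

Does not hold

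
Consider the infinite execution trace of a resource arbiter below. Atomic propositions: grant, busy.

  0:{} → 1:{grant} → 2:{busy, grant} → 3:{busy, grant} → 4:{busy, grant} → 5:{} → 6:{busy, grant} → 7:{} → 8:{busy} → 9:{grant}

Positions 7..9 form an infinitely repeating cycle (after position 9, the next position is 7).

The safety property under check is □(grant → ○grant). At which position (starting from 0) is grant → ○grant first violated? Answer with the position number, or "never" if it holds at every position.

4

Check grant → ○grant at each position in order: 0 ✓, 1 ✓, 2 ✓, 3 ✓.
At position 4 the labels are {busy, grant} and the next position 5 has {}, so grant → ○grant is false there. This is the first violation.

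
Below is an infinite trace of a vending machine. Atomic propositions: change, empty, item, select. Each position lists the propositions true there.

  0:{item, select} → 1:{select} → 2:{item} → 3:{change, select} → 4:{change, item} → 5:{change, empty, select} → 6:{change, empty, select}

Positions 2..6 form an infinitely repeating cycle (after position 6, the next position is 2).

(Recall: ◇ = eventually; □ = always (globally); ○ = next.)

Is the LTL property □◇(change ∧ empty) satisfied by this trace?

◇(change ∧ empty) holds at every position 0..6, and those are all positions ever visited, so □◇(change ∧ empty) holds.

Holds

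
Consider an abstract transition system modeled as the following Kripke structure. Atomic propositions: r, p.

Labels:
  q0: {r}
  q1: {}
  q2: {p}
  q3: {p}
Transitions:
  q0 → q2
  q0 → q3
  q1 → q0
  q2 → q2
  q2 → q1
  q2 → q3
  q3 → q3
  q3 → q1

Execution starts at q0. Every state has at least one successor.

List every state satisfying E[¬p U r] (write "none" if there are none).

{q0, q1}

States satisfying ¬p: {q0, q1}.
States satisfying r: {q0}.
States satisfying E[¬p U r]: {q0, q1}.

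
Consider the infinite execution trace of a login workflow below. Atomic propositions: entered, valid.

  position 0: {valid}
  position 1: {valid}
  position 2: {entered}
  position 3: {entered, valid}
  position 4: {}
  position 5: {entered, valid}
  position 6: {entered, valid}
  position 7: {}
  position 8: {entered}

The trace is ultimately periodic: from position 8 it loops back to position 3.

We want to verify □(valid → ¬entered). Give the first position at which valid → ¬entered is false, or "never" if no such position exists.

3

Check valid → ¬entered at each position in order: 0 ✓, 1 ✓, 2 ✓.
At position 3 the labels are {entered, valid}, so valid → ¬entered is false there. This is the first violation.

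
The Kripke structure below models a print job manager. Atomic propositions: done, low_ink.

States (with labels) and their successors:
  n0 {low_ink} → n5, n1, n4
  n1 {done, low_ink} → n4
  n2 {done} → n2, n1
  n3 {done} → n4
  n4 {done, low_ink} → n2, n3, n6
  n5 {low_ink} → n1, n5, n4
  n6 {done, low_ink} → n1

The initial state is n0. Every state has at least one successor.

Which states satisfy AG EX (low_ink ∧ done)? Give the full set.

States satisfying EX (low_ink ∧ done): {n0, n1, n2, n3, n4, n5, n6}.
States satisfying AG EX (low_ink ∧ done): {n0, n1, n2, n3, n4, n5, n6}.

{n0, n1, n2, n3, n4, n5, n6}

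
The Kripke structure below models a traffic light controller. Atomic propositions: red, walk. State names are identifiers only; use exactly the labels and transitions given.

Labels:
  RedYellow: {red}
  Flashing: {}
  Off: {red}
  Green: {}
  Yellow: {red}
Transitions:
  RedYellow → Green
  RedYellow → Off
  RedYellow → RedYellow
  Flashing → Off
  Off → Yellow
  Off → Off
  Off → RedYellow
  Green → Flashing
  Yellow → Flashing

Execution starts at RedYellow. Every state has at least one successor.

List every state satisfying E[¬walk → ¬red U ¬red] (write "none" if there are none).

{Flashing, Green}

States satisfying ¬walk → ¬red: {Flashing, Green}.
States satisfying ¬red: {Flashing, Green}.
States satisfying E[¬walk → ¬red U ¬red]: {Flashing, Green}.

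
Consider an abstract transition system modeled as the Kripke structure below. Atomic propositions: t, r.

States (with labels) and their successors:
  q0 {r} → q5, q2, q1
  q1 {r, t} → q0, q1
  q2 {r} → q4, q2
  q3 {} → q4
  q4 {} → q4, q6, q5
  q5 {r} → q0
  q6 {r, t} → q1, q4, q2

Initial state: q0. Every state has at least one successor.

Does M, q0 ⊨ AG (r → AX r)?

Violated

States satisfying r → AX r: {q0, q1, q3, q4, q5}.
States satisfying AG (r → AX r): ∅.
q2 is reachable from q0 and violates r → AX r, so AG fails at q0.
q0 ∉ Sat(AG (r → AX r)).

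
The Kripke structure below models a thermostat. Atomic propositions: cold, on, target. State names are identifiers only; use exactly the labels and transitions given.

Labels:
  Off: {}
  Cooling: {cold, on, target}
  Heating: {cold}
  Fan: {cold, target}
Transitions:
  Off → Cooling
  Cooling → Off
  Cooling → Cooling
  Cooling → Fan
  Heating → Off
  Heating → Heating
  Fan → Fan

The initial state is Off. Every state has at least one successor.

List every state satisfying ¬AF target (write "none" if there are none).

{Heating}

States satisfying target: {Cooling, Fan}.
States satisfying AF target: {Off, Cooling, Fan}.
States satisfying ¬AF target: {Heating}.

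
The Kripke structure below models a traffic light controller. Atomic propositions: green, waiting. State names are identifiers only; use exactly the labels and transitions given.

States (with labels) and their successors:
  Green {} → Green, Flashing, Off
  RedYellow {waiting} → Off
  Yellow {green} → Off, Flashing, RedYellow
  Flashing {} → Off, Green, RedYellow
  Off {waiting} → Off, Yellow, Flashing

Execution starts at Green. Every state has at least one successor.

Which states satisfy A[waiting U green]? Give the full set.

{Yellow}

States satisfying waiting: {RedYellow, Off}.
States satisfying green: {Yellow}.
States satisfying A[waiting U green]: {Yellow}.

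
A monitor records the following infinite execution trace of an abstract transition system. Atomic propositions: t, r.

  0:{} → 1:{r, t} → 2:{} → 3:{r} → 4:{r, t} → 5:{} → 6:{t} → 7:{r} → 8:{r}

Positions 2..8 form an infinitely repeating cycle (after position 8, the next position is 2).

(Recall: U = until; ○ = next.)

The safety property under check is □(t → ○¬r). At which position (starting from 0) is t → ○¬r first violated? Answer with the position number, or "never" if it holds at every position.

6

Check t → ○¬r at each position in order: 0 ✓, 1 ✓, 2 ✓, 3 ✓, 4 ✓, 5 ✓.
At position 6 the labels are {t} and the next position 7 has {r}, so t → ○¬r is false there. This is the first violation.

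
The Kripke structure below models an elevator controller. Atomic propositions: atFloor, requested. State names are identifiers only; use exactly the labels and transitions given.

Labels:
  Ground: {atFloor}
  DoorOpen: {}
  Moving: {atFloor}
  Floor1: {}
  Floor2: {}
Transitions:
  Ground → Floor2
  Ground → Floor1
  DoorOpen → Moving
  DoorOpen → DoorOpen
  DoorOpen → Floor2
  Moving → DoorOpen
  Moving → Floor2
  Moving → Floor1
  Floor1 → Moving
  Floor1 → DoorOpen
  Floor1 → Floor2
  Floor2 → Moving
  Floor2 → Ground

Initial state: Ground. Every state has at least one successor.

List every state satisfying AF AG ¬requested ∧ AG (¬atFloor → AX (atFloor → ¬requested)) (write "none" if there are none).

{Ground, DoorOpen, Moving, Floor1, Floor2}

States satisfying AG ¬requested: {Ground, DoorOpen, Moving, Floor1, Floor2}.
States satisfying AF AG ¬requested: {Ground, DoorOpen, Moving, Floor1, Floor2}.
States satisfying ¬atFloor → AX (atFloor → ¬requested): {Ground, DoorOpen, Moving, Floor1, Floor2}.
States satisfying AG (¬atFloor → AX (atFloor → ¬requested)): {Ground, DoorOpen, Moving, Floor1, Floor2}.
States satisfying AF AG ¬requested ∧ AG (¬atFloor → AX (atFloor → ¬requested)): {Ground, DoorOpen, Moving, Floor1, Floor2}.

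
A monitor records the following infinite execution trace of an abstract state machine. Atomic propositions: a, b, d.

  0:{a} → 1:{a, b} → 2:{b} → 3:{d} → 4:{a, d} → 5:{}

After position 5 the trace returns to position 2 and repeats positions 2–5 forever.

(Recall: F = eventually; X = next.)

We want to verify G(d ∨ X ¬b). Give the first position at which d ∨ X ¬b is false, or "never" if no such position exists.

0

At position 0 the labels are {a} and the next position 1 has {a, b}, so d ∨ X ¬b is false there. This is the first violation.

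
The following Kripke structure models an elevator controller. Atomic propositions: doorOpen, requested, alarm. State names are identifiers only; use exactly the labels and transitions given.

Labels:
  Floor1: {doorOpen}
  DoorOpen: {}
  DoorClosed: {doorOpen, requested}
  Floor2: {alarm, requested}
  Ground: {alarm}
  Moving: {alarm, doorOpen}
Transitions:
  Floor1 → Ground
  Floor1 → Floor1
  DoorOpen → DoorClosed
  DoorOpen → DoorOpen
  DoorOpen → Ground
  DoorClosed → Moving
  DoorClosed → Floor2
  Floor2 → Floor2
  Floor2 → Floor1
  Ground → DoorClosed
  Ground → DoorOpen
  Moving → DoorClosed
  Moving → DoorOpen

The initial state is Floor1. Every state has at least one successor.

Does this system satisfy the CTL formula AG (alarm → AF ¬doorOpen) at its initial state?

Does not hold

States satisfying alarm → AF ¬doorOpen: {Floor1, DoorOpen, DoorClosed, Floor2, Ground}.
States satisfying AG (alarm → AF ¬doorOpen): ∅.
Moving is reachable from Floor1 and violates alarm → AF ¬doorOpen, so AG fails at Floor1.
Floor1 ∉ Sat(AG (alarm → AF ¬doorOpen)).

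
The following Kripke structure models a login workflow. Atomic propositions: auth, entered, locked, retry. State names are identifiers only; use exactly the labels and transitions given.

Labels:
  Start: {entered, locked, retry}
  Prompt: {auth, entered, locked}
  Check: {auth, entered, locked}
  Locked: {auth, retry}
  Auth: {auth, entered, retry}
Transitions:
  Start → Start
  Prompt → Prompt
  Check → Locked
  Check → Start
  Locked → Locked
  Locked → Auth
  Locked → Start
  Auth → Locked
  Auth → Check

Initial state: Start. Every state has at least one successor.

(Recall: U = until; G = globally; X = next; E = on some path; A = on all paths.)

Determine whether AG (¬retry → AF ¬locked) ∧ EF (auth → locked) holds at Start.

States satisfying ¬retry → AF ¬locked: {Start, Locked, Auth}.
States satisfying AG (¬retry → AF ¬locked): {Start}.
States satisfying auth → locked: {Start, Prompt, Check}.
States satisfying EF (auth → locked): {Start, Prompt, Check, Locked, Auth}.
States satisfying AG (¬retry → AF ¬locked) ∧ EF (auth → locked): {Start}.
Start ∈ Sat(AG (¬retry → AF ¬locked) ∧ EF (auth → locked)).

Yes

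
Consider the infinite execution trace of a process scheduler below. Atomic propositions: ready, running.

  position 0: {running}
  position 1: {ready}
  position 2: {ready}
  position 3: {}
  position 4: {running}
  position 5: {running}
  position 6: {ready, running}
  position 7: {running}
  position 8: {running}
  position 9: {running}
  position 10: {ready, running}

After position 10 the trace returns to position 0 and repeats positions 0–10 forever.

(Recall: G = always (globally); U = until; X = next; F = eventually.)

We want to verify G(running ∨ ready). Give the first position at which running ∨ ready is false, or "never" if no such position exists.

3

Check running ∨ ready at each position in order: 0 ✓, 1 ✓, 2 ✓.
At position 3 the labels are {}, so running ∨ ready is false there. This is the first violation.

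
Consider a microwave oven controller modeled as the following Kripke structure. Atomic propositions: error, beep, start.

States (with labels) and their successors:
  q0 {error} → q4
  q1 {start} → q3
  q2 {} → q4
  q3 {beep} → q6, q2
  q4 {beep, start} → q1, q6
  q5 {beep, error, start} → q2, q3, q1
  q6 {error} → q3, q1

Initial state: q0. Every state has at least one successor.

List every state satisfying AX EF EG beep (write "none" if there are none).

States satisfying EF EG beep: ∅.
States satisfying AX EF EG beep: ∅.

none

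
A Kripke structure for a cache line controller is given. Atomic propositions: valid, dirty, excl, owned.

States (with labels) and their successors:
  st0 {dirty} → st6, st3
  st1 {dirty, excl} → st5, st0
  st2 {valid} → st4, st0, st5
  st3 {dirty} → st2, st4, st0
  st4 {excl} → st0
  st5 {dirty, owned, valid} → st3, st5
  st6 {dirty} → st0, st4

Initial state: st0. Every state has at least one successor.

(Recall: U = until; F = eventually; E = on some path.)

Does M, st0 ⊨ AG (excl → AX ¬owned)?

Yes

States satisfying excl → AX ¬owned: {st0, st2, st3, st4, st5, st6}.
States satisfying AG (excl → AX ¬owned): {st0, st2, st3, st4, st5, st6}.
Every state reachable from st0 satisfies excl → AX ¬owned.
st0 ∈ Sat(AG (excl → AX ¬owned)).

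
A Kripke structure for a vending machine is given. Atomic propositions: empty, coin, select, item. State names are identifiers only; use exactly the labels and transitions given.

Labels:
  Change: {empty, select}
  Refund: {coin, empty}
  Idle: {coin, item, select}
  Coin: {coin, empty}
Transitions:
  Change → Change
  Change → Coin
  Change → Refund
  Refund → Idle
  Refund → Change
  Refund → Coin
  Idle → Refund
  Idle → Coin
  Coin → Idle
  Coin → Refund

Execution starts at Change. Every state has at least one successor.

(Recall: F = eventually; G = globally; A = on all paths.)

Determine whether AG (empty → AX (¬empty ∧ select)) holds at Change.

States satisfying empty → AX (¬empty ∧ select): {Idle}.
States satisfying AG (empty → AX (¬empty ∧ select)): ∅.
Change is reachable from Change and violates empty → AX (¬empty ∧ select), so AG fails at Change.
Change ∉ Sat(AG (empty → AX (¬empty ∧ select))).

Does not hold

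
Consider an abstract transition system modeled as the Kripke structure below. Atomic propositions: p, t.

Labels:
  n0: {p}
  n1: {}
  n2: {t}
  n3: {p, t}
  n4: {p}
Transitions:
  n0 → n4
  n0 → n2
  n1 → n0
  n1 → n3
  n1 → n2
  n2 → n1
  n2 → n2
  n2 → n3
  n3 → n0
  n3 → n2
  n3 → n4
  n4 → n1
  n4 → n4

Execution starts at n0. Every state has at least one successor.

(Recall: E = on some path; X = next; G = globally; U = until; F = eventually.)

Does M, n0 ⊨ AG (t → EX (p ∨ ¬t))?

States satisfying t → EX (p ∨ ¬t): {n0, n1, n2, n3, n4}.
States satisfying AG (t → EX (p ∨ ¬t)): {n0, n1, n2, n3, n4}.
Every state reachable from n0 satisfies t → EX (p ∨ ¬t).
n0 ∈ Sat(AG (t → EX (p ∨ ¬t))).

Holds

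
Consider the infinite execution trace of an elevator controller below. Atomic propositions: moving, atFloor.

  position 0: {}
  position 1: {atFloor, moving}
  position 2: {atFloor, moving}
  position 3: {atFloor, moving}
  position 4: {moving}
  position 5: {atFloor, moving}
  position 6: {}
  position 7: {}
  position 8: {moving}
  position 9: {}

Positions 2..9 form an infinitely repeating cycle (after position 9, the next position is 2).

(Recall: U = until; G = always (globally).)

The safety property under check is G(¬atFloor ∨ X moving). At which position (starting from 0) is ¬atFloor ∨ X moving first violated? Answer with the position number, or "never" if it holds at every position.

5

Check ¬atFloor ∨ X moving at each position in order: 0 ✓, 1 ✓, 2 ✓, 3 ✓, 4 ✓.
At position 5 the labels are {atFloor, moving} and the next position 6 has {}, so ¬atFloor ∨ X moving is false there. This is the first violation.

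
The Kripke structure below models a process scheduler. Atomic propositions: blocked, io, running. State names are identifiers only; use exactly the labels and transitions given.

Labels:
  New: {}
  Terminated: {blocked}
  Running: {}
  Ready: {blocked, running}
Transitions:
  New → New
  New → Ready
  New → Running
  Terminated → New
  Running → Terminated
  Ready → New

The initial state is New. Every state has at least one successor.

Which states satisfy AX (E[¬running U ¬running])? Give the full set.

{Terminated, Running, Ready}

States satisfying E[¬running U ¬running]: {New, Terminated, Running}.
States satisfying AX (E[¬running U ¬running]): {Terminated, Running, Ready}.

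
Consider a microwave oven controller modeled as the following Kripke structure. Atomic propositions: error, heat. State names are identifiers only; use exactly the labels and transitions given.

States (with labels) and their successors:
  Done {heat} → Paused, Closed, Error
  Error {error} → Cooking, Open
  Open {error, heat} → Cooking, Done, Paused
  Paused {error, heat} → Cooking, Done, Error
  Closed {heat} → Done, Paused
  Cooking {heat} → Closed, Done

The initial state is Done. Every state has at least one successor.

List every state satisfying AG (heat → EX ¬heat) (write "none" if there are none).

States satisfying heat → EX ¬heat: {Done, Error, Paused}.
States satisfying AG (heat → EX ¬heat): ∅.

none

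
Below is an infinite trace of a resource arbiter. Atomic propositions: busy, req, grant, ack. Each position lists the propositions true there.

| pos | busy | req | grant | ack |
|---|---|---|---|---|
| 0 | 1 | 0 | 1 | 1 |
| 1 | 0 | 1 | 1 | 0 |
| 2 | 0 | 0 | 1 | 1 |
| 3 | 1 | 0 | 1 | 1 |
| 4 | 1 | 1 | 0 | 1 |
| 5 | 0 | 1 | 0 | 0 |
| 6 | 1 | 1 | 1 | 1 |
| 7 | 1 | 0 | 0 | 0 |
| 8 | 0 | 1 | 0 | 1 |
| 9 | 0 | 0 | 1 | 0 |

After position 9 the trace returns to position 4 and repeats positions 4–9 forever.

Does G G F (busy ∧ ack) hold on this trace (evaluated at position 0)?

Satisfied

G F (busy ∧ ack) holds at every position 0..9, and those are all positions ever visited, so G G F (busy ∧ ack) holds.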